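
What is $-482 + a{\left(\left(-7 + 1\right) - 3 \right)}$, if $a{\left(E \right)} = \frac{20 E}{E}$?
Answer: $-462$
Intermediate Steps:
$a{\left(E \right)} = 20$
$-482 + a{\left(\left(-7 + 1\right) - 3 \right)} = -482 + 20 = -462$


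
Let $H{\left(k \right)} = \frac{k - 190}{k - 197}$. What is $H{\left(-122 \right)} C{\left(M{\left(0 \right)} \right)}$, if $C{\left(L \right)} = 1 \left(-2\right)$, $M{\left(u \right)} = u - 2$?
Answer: $- \frac{624}{319} \approx -1.9561$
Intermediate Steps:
$H{\left(k \right)} = \frac{-190 + k}{-197 + k}$
$M{\left(u \right)} = -2 + u$ ($M{\left(u \right)} = u - 2 = -2 + u$)
$C{\left(L \right)} = -2$
$H{\left(-122 \right)} C{\left(M{\left(0 \right)} \right)} = \frac{-190 - 122}{-197 - 122} \left(-2\right) = \frac{1}{-319} \left(-312\right) \left(-2\right) = \left(- \frac{1}{319}\right) \left(-312\right) \left(-2\right) = \frac{312}{319} \left(-2\right) = - \frac{624}{319}$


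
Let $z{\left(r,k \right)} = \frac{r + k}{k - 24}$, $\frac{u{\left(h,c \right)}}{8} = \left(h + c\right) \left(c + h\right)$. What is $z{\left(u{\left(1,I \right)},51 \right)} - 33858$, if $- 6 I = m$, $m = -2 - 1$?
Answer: $- \frac{304699}{9} \approx -33855.0$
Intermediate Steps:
$m = -3$ ($m = -2 - 1 = -3$)
$I = \frac{1}{2}$ ($I = \left(- \frac{1}{6}\right) \left(-3\right) = \frac{1}{2} \approx 0.5$)
$u{\left(h,c \right)} = 8 \left(c + h\right)^{2}$ ($u{\left(h,c \right)} = 8 \left(h + c\right) \left(c + h\right) = 8 \left(c + h\right) \left(c + h\right) = 8 \left(c + h\right)^{2}$)
$z{\left(r,k \right)} = \frac{k + r}{-24 + k}$
$z{\left(u{\left(1,I \right)},51 \right)} - 33858 = \frac{51 + 8 \left(\frac{1}{2} + 1\right)^{2}}{-24 + 51} - 33858 = \frac{51 + 8 \left(\frac{3}{2}\right)^{2}}{27} - 33858 = \frac{51 + 8 \cdot \frac{9}{4}}{27} - 33858 = \frac{51 + 18}{27} - 33858 = \frac{1}{27} \cdot 69 - 33858 = \frac{23}{9} - 33858 = - \frac{304699}{9}$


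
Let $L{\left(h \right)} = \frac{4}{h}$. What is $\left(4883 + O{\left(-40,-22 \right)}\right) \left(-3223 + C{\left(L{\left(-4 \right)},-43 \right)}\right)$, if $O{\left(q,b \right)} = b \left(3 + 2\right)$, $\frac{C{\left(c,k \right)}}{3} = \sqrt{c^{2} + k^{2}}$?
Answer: $-15383379 + 71595 \sqrt{74} \approx -1.4767 \cdot 10^{7}$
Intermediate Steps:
$C{\left(c,k \right)} = 3 \sqrt{c^{2} + k^{2}}$
$O{\left(q,b \right)} = 5 b$ ($O{\left(q,b \right)} = b 5 = 5 b$)
$\left(4883 + O{\left(-40,-22 \right)}\right) \left(-3223 + C{\left(L{\left(-4 \right)},-43 \right)}\right) = \left(4883 + 5 \left(-22\right)\right) \left(-3223 + 3 \sqrt{\left(\frac{4}{-4}\right)^{2} + \left(-43\right)^{2}}\right) = \left(4883 - 110\right) \left(-3223 + 3 \sqrt{\left(4 \left(- \frac{1}{4}\right)\right)^{2} + 1849}\right) = 4773 \left(-3223 + 3 \sqrt{\left(-1\right)^{2} + 1849}\right) = 4773 \left(-3223 + 3 \sqrt{1 + 1849}\right) = 4773 \left(-3223 + 3 \sqrt{1850}\right) = 4773 \left(-3223 + 3 \cdot 5 \sqrt{74}\right) = 4773 \left(-3223 + 15 \sqrt{74}\right) = -15383379 + 71595 \sqrt{74}$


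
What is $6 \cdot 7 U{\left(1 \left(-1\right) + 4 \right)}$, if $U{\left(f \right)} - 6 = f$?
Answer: $378$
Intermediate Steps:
$U{\left(f \right)} = 6 + f$
$6 \cdot 7 U{\left(1 \left(-1\right) + 4 \right)} = 6 \cdot 7 \left(6 + \left(1 \left(-1\right) + 4\right)\right) = 42 \left(6 + \left(-1 + 4\right)\right) = 42 \left(6 + 3\right) = 42 \cdot 9 = 378$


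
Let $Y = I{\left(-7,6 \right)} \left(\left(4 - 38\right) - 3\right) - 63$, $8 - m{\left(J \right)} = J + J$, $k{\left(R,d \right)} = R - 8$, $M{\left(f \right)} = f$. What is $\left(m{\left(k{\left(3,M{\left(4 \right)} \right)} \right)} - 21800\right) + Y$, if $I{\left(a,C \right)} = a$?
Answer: $-21586$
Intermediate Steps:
$k{\left(R,d \right)} = -8 + R$
$m{\left(J \right)} = 8 - 2 J$ ($m{\left(J \right)} = 8 - \left(J + J\right) = 8 - 2 J$)
$Y = 196$ ($Y = - 7 \left(\left(4 - 38\right) - 3\right) - 63 = - 7 \left(-34 - 3\right) - 63 = \left(-7\right) \left(-37\right) - 63 = 259 - 63 = 196$)
$\left(m{\left(k{\left(3,M{\left(4 \right)} \right)} \right)} - 21800\right) + Y = \left(\left(8 - 2 \left(-8 + 3\right)\right) - 21800\right) + 196 = \left(\left(8 - -10\right) - 21800\right) + 196 = \left(\left(8 + 10\right) - 21800\right) + 196 = \left(18 - 21800\right) + 196 = -21782 + 196 = -21586$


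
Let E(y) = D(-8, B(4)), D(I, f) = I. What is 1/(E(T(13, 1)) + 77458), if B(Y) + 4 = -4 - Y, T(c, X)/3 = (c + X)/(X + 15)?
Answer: 1/77450 ≈ 1.2912e-5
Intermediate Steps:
T(c, X) = 3*(X + c)/(15 + X) (T(c, X) = 3*((c + X)/(X + 15)) = 3*((X + c)/(15 + X)) = 3*(X + c)/(15 + X))
B(Y) = -8 - Y (B(Y) = -4 + (-4 - Y) = -8 - Y)
E(y) = -8
1/(E(T(13, 1)) + 77458) = 1/(-8 + 77458) = 1/77450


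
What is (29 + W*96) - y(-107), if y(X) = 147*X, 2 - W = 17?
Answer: 14318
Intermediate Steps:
W = -15 (W = 2 - 1*17 = 2 - 17 = -15)
(29 + W*96) - y(-107) = (29 - 15*96) - 147*(-107) = (29 - 1440) - 1*(-15729) = -1411 + 15729 = 14318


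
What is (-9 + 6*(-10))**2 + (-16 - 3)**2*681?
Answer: 250602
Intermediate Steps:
(-9 + 6*(-10))**2 + (-16 - 3)**2*681 = (-9 - 60)**2 + (-19)**2*681 = (-69)**2 + 361*681 = 4761 + 245841 = 250602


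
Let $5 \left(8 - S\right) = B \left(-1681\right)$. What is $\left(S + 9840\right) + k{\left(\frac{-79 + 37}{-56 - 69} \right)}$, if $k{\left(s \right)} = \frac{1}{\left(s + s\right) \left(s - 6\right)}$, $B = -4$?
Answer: $\frac{2528433427}{297360} \approx 8502.9$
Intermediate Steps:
$k{\left(s \right)} = \frac{1}{2 s \left(-6 + s\right)}$ ($k{\left(s \right)} = \frac{1}{2 s \left(s - 6\right)} = \frac{1}{2 s \left(-6 + s\right)}$)
$S = - \frac{6684}{5}$ ($S = 8 - \frac{\left(-4\right) \left(-1681\right)}{5} = 8 - \frac{6724}{5} = - \frac{6684}{5} \approx -1336.8$)
$\left(S + 9840\right) + k{\left(\frac{-79 + 37}{-56 - 69} \right)} = \left(- \frac{6684}{5} + 9840\right) + \frac{1}{2 \frac{-79 + 37}{-56 - 69} \left(-6 + \frac{-79 + 37}{-56 - 69}\right)} = \frac{42516}{5} + \frac{1}{2 \left(- \frac{42}{-125}\right) \left(-6 - \frac{42}{-125}\right)} = \frac{42516}{5} + \frac{1}{2 \left(\left(-42\right) \left(- \frac{1}{125}\right)\right) \left(-6 - - \frac{42}{125}\right)} = \frac{42516}{5} + \frac{1}{2 \cdot \frac{42}{125} \left(-6 + \frac{42}{125}\right)} = \frac{42516}{5} + \frac{1}{2} \cdot \frac{125}{42} \frac{1}{- \frac{708}{125}} = \frac{42516}{5} + \frac{1}{2} \cdot \frac{125}{42} \left(- \frac{125}{708}\right) = \frac{42516}{5} - \frac{15625}{59472} = \frac{2528433427}{297360}$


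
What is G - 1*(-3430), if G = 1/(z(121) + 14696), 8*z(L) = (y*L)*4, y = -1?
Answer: 100399532/29271 ≈ 3430.0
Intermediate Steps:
z(L) = -L/2 (z(L) = (-L*4)/8 = (-4*L)/8 = -L/2)
G = 2/29271 (G = 1/(-½*121 + 14696) = 1/(-121/2 + 14696) = 1/(29271/2) = 2/29271 ≈ 6.8327e-5)
G - 1*(-3430) = 2/29271 - 1*(-3430) = 2/29271 + 3430 = 100399532/29271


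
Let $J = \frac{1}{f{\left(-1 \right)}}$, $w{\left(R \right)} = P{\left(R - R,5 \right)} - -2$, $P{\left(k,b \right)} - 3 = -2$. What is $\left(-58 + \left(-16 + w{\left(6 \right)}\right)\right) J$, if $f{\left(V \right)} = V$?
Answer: $71$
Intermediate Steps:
$P{\left(k,b \right)} = 1$ ($P{\left(k,b \right)} = 3 - 2 = 1$)
$w{\left(R \right)} = 3$ ($w{\left(R \right)} = 1 - -2 = 1 + 2 = 3$)
$J = -1$ ($J = \frac{1}{-1} = -1$)
$\left(-58 + \left(-16 + w{\left(6 \right)}\right)\right) J = \left(-58 + \left(-16 + 3\right)\right) \left(-1\right) = \left(-58 - 13\right) \left(-1\right) = \left(-71\right) \left(-1\right) = 71$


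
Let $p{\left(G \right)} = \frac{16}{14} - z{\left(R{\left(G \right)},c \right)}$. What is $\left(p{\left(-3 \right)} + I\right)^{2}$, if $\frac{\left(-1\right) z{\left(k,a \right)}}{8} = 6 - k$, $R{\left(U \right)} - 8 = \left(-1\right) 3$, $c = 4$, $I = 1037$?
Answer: $\frac{53626329}{49} \approx 1.0944 \cdot 10^{6}$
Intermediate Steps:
$R{\left(U \right)} = 5$ ($R{\left(U \right)} = 8 - 3 = 5$)
$z{\left(k,a \right)} = -48 + 8 k$ ($z{\left(k,a \right)} = - 8 \left(6 - k\right) = -48 + 8 k$)
$p{\left(G \right)} = \frac{64}{7}$ ($p{\left(G \right)} = \frac{16}{14} - \left(-48 + 8 \cdot 5\right) = 16 \cdot \frac{1}{14} - \left(-48 + 40\right) = \frac{8}{7} - -8 = \frac{8}{7} + 8 = \frac{64}{7}$)
$\left(p{\left(-3 \right)} + I\right)^{2} = \left(\frac{64}{7} + 1037\right)^{2} = \left(\frac{7323}{7}\right)^{2} = \frac{53626329}{49}$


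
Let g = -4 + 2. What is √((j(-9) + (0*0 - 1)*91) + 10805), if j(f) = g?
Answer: 2*√2678 ≈ 103.50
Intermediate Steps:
g = -2 (g = -1*4 + 2 = -4 + 2 = -2)
j(f) = -2
√((j(-9) + (0*0 - 1)*91) + 10805) = √((-2 + (0*0 - 1)*91) + 10805) = √((-2 + (0 - 1)*91) + 10805) = √((-2 - 1*91) + 10805) = √((-2 - 91) + 10805) = √(-93 + 10805) = √10712 = 2*√2678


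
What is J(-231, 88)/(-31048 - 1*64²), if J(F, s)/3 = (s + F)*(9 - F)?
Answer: 12870/4393 ≈ 2.9297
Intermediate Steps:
J(F, s) = 3*(9 - F)*(F + s) (J(F, s) = 3*((s + F)*(9 - F)) = 3*((F + s)*(9 - F)) = 3*((9 - F)*(F + s)) = 3*(9 - F)*(F + s))
J(-231, 88)/(-31048 - 1*64²) = (-3*(-231)² + 27*(-231) + 27*88 - 3*(-231)*88)/(-31048 - 1*64²) = (-3*53361 - 6237 + 2376 + 60984)/(-31048 - 1*4096) = (-160083 - 6237 + 2376 + 60984)/(-31048 - 4096) = -102960/(-35144) = -102960*(-1/35144) = 12870/4393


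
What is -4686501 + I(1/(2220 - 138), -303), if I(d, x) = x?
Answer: -4686804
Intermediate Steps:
-4686501 + I(1/(2220 - 138), -303) = -4686501 - 303 = -4686804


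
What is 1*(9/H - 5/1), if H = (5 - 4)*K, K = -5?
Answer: -34/5 ≈ -6.8000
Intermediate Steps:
H = -5 (H = (5 - 4)*(-5) = 1*(-5) = -5)
1*(9/H - 5/1) = 1*(9/(-5) - 5/1) = 1*(9*(-⅕) - 5*1) = 1*(-9/5 - 5) = 1*(-34/5) = -34/5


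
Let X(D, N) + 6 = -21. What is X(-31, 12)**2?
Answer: 729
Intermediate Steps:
X(D, N) = -27 (X(D, N) = -6 - 21 = -27)
X(-31, 12)**2 = (-27)**2 = 729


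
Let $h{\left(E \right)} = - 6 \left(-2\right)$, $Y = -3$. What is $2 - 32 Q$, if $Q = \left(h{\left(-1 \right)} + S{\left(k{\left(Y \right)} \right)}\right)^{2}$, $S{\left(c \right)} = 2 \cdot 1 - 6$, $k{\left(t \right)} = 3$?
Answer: $-2046$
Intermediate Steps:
$S{\left(c \right)} = -4$ ($S{\left(c \right)} = 2 - 6 = -4$)
$h{\left(E \right)} = 12$ ($h{\left(E \right)} = \left(-1\right) \left(-12\right) = 12$)
$Q = 64$ ($Q = \left(12 - 4\right)^{2} = 8^{2} = 64$)
$2 - 32 Q = 2 - 2048 = -2046$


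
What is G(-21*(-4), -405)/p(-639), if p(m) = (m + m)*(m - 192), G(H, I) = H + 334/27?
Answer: 1301/14337243 ≈ 9.0743e-5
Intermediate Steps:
G(H, I) = 334/27 + H (G(H, I) = H + 334*(1/27) = H + 334/27 = 334/27 + H)
p(m) = 2*m*(-192 + m) (p(m) = (2*m)*(-192 + m) = 2*m*(-192 + m))
G(-21*(-4), -405)/p(-639) = (334/27 - 21*(-4))/((2*(-639)*(-192 - 639))) = (334/27 + 84)/((2*(-639)*(-831))) = (2602/27)/1062018 = (2602/27)*(1/1062018) = 1301/14337243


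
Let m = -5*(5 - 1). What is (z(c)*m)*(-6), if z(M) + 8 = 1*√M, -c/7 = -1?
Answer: -960 + 120*√7 ≈ -642.51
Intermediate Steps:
c = 7 (c = -7*(-1) = 7)
z(M) = -8 + √M (z(M) = -8 + 1*√M = -8 + √M)
m = -20 (m = -5*4 = -20)
(z(c)*m)*(-6) = ((-8 + √7)*(-20))*(-6) = (160 - 20*√7)*(-6) = -960 + 120*√7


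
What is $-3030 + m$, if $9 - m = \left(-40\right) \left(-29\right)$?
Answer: $-4181$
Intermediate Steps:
$m = -1151$ ($m = 9 - \left(-40\right) \left(-29\right) = 9 - 1160 = -1151$)
$-3030 + m = -3030 - 1151 = -4181$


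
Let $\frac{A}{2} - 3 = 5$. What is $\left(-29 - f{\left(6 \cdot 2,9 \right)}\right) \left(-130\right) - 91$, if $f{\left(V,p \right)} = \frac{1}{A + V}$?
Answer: $\frac{51571}{14} \approx 3683.6$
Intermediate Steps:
$A = 16$ ($A = 6 + 2 \cdot 5 = 6 + 10 = 16$)
$f{\left(V,p \right)} = \frac{1}{16 + V}$
$\left(-29 - f{\left(6 \cdot 2,9 \right)}\right) \left(-130\right) - 91 = \left(-29 - \frac{1}{16 + 6 \cdot 2}\right) \left(-130\right) - 91 = \left(-29 - \frac{1}{16 + 12}\right) \left(-130\right) - 91 = \left(-29 - \frac{1}{28}\right) \left(-130\right) - 91 = \left(- \frac{813}{28}\right) \left(-130\right) - 91 = \frac{52845}{14} - 91 = \frac{51571}{14}$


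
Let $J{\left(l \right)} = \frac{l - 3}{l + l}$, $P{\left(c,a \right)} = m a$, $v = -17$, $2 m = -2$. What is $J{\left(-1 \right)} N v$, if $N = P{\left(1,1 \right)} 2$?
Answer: $68$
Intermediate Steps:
$m = -1$ ($m = \frac{1}{2} \left(-2\right) = -1$)
$P{\left(c,a \right)} = - a$
$J{\left(l \right)} = \frac{-3 + l}{2 l}$
$N = -2$ ($N = \left(-1\right) 1 \cdot 2 = \left(-1\right) 2 = -2$)
$J{\left(-1 \right)} N v = \frac{-3 - 1}{2 \left(-1\right)} \left(-2\right) \left(-17\right) = \frac{1}{2} \left(-1\right) \left(-4\right) \left(-2\right) \left(-17\right) = 2 \left(-2\right) \left(-17\right) = \left(-4\right) \left(-17\right) = 68$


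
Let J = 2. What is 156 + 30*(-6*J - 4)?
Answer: -324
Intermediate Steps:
156 + 30*(-6*J - 4) = 156 + 30*(-6*2 - 4) = 156 + 30*(-12 - 4) = 156 + 30*(-16) = 156 - 480 = -324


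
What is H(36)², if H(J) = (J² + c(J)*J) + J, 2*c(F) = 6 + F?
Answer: 4359744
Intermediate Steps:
c(F) = 3 + F/2 (c(F) = (6 + F)/2 = 3 + F/2)
H(J) = J + J² + J*(3 + J/2) (H(J) = (J² + (3 + J/2)*J) + J = (J² + J*(3 + J/2)) + J = J + J² + J*(3 + J/2))
H(36)² = ((½)*36*(8 + 3*36))² = ((½)*36*(8 + 108))² = ((½)*36*116)² = 2088² = 4359744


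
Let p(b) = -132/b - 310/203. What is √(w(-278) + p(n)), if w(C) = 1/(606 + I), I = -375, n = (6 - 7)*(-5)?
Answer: I*√31326969135/33495 ≈ 5.2842*I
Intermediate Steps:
n = 5 (n = -1*(-5) = 5)
p(b) = -310/203 - 132/b (p(b) = -132/b - 310*1/203 = -132/b - 310/203 = -310/203 - 132/b)
w(C) = 1/231 (w(C) = 1/(606 - 375) = 1/231)
√(w(-278) + p(n)) = √(1/231 + (-310/203 - 132/5)) = √(1/231 - 28346/1015) = √(-935273/33495) = I*√31326969135/33495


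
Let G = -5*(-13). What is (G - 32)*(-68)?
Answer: -2244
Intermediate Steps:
G = 65
(G - 32)*(-68) = (65 - 32)*(-68) = 33*(-68) = -2244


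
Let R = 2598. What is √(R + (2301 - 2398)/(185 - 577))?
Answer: √2037026/28 ≈ 50.973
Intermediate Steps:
√(R + (2301 - 2398)/(185 - 577)) = √(2598 + (2301 - 2398)/(185 - 577)) = √(2598 - 97/(-392)) = √(2598 - 97*(-1/392)) = √(2598 + 97/392) = √(1018513/392) = √2037026/28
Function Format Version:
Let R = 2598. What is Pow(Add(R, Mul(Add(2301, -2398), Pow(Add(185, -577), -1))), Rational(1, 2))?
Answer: Mul(Rational(1, 28), Pow(2037026, Rational(1, 2))) ≈ 50.973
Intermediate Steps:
Pow(Add(R, Mul(Add(2301, -2398), Pow(Add(185, -577), -1))), Rational(1, 2)) = Pow(Add(2598, Mul(Add(2301, -2398), Pow(Add(185, -577), -1))), Rational(1, 2)) = Pow(Add(2598, Mul(-97, Pow(-392, -1))), Rational(1, 2)) = Pow(Add(2598, Mul(-97, Rational(-1, 392))), Rational(1, 2)) = Pow(Add(2598, Rational(97, 392)), Rational(1, 2)) = Pow(Rational(1018513, 392), Rational(1, 2)) = Mul(Rational(1, 28), Pow(2037026, Rational(1, 2)))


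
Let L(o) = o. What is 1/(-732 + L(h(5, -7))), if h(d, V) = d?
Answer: -1/727 ≈ -0.0013755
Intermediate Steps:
1/(-732 + L(h(5, -7))) = 1/(-732 + 5) = 1/(-727) = -1/727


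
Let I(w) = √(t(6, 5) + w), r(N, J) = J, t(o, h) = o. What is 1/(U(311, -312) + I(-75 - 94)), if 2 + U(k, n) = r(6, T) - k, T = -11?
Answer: -324/105139 - I*√163/105139 ≈ -0.0030816 - 0.00012143*I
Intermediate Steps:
U(k, n) = -13 - k (U(k, n) = -2 + (-11 - k) = -13 - k)
I(w) = √(6 + w)
1/(U(311, -312) + I(-75 - 94)) = 1/((-13 - 1*311) + √(6 + (-75 - 94))) = 1/((-13 - 311) + √(6 - 169)) = 1/(-324 + √(-163)) = 1/(-324 + I*√163)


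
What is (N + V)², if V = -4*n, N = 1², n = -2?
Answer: 81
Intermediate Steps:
N = 1
V = 8 (V = -4*(-2) = 8)
(N + V)² = (1 + 8)² = 9² = 81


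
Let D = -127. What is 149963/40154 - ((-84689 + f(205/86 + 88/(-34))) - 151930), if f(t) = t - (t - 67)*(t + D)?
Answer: 618892051166841/2524321364 ≈ 2.4517e+5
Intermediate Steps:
f(t) = t - (-127 + t)*(-67 + t) (f(t) = t - (t - 67)*(t - 127) = t - (-67 + t)*(-127 + t) = t - (-127 + t)*(-67 + t))
149963/40154 - ((-84689 + f(205/86 + 88/(-34))) - 151930) = 149963/40154 - ((-84689 + (-8509 - (205/86 + 88/(-34))² + 195*(205/86 + 88/(-34)))) - 151930) = 149963*(1/40154) - ((-84689 + (-8509 - (205*(1/86) + 88*(-1/34))² + 195*(205*(1/86) + 88*(-1/34)))) - 151930) = 149963/40154 - ((-84689 + (-8509 - (205/86 - 44/17)² + 195*(205/86 - 44/17))) - 151930) = 149963/40154 - ((-84689 + (-8509 - (-299/1462)² + 195*(-299/1462))) - 151930) = 149963/40154 - ((-84689 + (-8509 - 1*89401/2137444 - 58305/1462)) - 151930) = 149963/40154 - ((-84689 + (-8509 - 89401/2137444 - 58305/1462)) - 151930) = 149963/40154 - ((-84689 - 18272842307/2137444) - 151930) = 149963/40154 - (-199290837223/2137444 - 151930) = 149963/40154 - 1*(-524032704143/2137444) = 149963/40154 + 524032704143/2137444 = 618892051166841/2524321364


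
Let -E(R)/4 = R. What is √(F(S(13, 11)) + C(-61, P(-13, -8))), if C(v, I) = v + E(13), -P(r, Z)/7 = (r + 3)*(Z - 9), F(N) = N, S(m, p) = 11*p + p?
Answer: √19 ≈ 4.3589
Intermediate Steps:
S(m, p) = 12*p
E(R) = -4*R
P(r, Z) = -7*(-9 + Z)*(3 + r) (P(r, Z) = -7*(r + 3)*(Z - 9) = -7*(3 + r)*(-9 + Z) = -7*(-9 + Z)*(3 + r))
C(v, I) = -52 + v (C(v, I) = v - 4*13 = v - 52 = -52 + v)
√(F(S(13, 11)) + C(-61, P(-13, -8))) = √(12*11 + (-52 - 61)) = √(132 - 113) = √19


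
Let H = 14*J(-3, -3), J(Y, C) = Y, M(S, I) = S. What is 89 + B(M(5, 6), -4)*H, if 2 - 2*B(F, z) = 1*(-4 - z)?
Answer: 47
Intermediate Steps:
B(F, z) = 3 + z/2 (B(F, z) = 1 - (-4 - z)/2 = 1 + (2 + z/2) = 3 + z/2)
H = -42 (H = 14*(-3) = -42)
89 + B(M(5, 6), -4)*H = 89 + (3 + (½)*(-4))*(-42) = 89 + (3 - 2)*(-42) = 89 + 1*(-42) = 89 - 42 = 47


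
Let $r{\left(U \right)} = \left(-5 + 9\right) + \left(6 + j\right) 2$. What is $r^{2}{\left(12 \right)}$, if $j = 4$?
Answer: $576$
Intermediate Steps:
$r{\left(U \right)} = 24$ ($r{\left(U \right)} = \left(-5 + 9\right) + \left(6 + 4\right) 2 = 4 + 10 \cdot 2 = 4 + 20 = 24$)
$r^{2}{\left(12 \right)} = 24^{2} = 576$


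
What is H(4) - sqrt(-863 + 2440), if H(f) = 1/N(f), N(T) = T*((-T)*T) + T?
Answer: -1/60 - sqrt(1577) ≈ -39.728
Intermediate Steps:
N(T) = T - T**3 (N(T) = T*(-T**2) + T = -T**3 + T = T - T**3)
H(f) = 1/(f - f**3)
H(4) - sqrt(-863 + 2440) = -1/(4**3 - 1*4) - sqrt(-863 + 2440) = -1/(64 - 4) - sqrt(1577) = -1/60 - sqrt(1577)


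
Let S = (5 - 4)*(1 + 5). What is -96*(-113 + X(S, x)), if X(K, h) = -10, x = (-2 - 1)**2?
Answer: 11808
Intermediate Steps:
x = 9 (x = (-3)**2 = 9)
S = 6 (S = 1*6 = 6)
-96*(-113 + X(S, x)) = -96*(-113 - 10) = -96*(-123) = 11808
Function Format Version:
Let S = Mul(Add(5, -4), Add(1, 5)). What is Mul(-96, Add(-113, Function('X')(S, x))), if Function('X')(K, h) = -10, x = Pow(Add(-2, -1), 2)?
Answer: 11808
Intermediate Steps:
x = 9 (x = Pow(-3, 2) = 9)
S = 6 (S = Mul(1, 6) = 6)
Mul(-96, Add(-113, Function('X')(S, x))) = Mul(-96, Add(-113, -10)) = Mul(-96, -123) = 11808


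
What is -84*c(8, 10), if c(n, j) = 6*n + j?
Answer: -4872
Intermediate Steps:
c(n, j) = j + 6*n
-84*c(8, 10) = -84*(10 + 6*8) = -84*(10 + 48) = -84*58 = -4872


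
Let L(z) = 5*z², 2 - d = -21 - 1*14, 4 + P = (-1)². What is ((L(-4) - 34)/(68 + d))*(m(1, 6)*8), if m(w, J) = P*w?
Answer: -368/35 ≈ -10.514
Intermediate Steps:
P = -3 (P = -4 + (-1)² = -4 + 1 = -3)
d = 37 (d = 2 - (-21 - 1*14) = 2 - (-21 - 14) = 2 - 1*(-35) = 2 + 35 = 37)
m(w, J) = -3*w
((L(-4) - 34)/(68 + d))*(m(1, 6)*8) = ((5*(-4)² - 34)/(68 + 37))*(-3*1*8) = ((5*16 - 34)/105)*(-3*8) = ((80 - 34)*(1/105))*(-24) = (46*(1/105))*(-24) = (46/105)*(-24) = -368/35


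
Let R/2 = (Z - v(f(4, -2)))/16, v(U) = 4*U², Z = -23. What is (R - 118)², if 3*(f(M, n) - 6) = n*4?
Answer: 82864609/5184 ≈ 15985.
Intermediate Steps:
f(M, n) = 6 + 4*n/3 (f(M, n) = 6 + (n*4)/3 = 6 + (4*n)/3 = 6 + 4*n/3)
R = -607/72 (R = 2*((-23 - 4*(6 + (4/3)*(-2))²)/16) = 2*((-23 - 4*(6 - 8/3)²)*(1/16)) = 2*((-23 - 4*(10/3)²)*(1/16)) = 2*((-23 - 4*100/9)*(1/16)) = 2*((-23 - 1*400/9)*(1/16)) = 2*((-23 - 400/9)*(1/16)) = 2*(-607/9*1/16) = 2*(-607/144) = -607/72 ≈ -8.4306)
(R - 118)² = (-607/72 - 118)² = (-9103/72)² = 82864609/5184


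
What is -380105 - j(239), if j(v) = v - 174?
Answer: -380170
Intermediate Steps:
j(v) = -174 + v
-380105 - j(239) = -380105 - (-174 + 239) = -380105 - 1*65 = -380105 - 65 = -380170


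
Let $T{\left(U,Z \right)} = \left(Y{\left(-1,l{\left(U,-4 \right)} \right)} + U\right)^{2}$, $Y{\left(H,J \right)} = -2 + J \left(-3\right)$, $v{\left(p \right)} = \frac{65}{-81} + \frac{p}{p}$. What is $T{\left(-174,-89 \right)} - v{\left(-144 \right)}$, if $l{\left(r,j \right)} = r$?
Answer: $\frac{9696980}{81} \approx 1.1972 \cdot 10^{5}$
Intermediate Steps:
$v{\left(p \right)} = \frac{16}{81}$ ($v{\left(p \right)} = 65 \left(- \frac{1}{81}\right) + 1 = - \frac{65}{81} + 1 = \frac{16}{81}$)
$Y{\left(H,J \right)} = -2 - 3 J$
$T{\left(U,Z \right)} = \left(-2 - 2 U\right)^{2}$ ($T{\left(U,Z \right)} = \left(\left(-2 - 3 U\right) + U\right)^{2} = \left(-2 - 2 U\right)^{2}$)
$T{\left(-174,-89 \right)} - v{\left(-144 \right)} = 4 \left(1 - 174\right)^{2} - \frac{16}{81} = 4 \left(-173\right)^{2} - \frac{16}{81} = 4 \cdot 29929 - \frac{16}{81} = 119716 - \frac{16}{81} = \frac{9696980}{81}$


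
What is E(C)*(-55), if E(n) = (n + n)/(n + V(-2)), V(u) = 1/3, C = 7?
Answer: -105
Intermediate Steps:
V(u) = ⅓
E(n) = 2*n/(⅓ + n) (E(n) = (n + n)/(n + ⅓) = (2*n)/(⅓ + n) = 2*n/(⅓ + n))
E(C)*(-55) = (6*7/(1 + 3*7))*(-55) = (6*7/(1 + 21))*(-55) = (6*7/22)*(-55) = (6*7*(1/22))*(-55) = (21/11)*(-55) = -105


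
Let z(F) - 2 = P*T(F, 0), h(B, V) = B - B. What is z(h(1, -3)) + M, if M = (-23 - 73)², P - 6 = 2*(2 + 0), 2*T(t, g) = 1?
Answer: 9223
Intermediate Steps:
h(B, V) = 0
T(t, g) = ½ (T(t, g) = (½)*1 = ½)
P = 10 (P = 6 + 2*(2 + 0) = 6 + 2*2 = 6 + 4 = 10)
M = 9216 (M = (-96)² = 9216)
z(F) = 7 (z(F) = 2 + 10*(½) = 2 + 5 = 7)
z(h(1, -3)) + M = 7 + 9216 = 9223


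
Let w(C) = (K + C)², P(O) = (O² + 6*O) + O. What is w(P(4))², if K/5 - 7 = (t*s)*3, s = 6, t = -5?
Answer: 18945044881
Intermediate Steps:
P(O) = O² + 7*O
K = -415 (K = 35 + 5*(-5*6*3) = 35 + 5*(-30*3) = 35 + 5*(-90) = 35 - 450 = -415)
w(C) = (-415 + C)²
w(P(4))² = ((-415 + 4*(7 + 4))²)² = ((-415 + 4*11)²)² = ((-415 + 44)²)² = ((-371)²)² = 137641² = 18945044881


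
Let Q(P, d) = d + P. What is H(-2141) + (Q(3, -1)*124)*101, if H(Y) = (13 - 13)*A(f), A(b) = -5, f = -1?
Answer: 25048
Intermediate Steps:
Q(P, d) = P + d
H(Y) = 0 (H(Y) = (13 - 13)*(-5) = 0*(-5) = 0)
H(-2141) + (Q(3, -1)*124)*101 = 0 + ((3 - 1)*124)*101 = 0 + (2*124)*101 = 0 + 248*101 = 0 + 25048 = 25048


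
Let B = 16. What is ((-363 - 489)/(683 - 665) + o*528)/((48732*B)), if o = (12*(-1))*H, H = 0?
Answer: -71/1169568 ≈ -6.0706e-5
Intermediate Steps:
o = 0 (o = (12*(-1))*0 = -12*0 = 0)
((-363 - 489)/(683 - 665) + o*528)/((48732*B)) = ((-363 - 489)/(683 - 665) + 0*528)/((48732*16)) = (-852/18 + 0)/779712 = (-852*1/18 + 0)*(1/779712) = (-142/3 + 0)*(1/779712) = -142/3*1/779712 = -71/1169568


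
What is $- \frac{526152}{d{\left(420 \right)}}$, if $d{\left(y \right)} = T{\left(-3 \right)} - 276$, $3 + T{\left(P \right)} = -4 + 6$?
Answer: $\frac{526152}{277} \approx 1899.5$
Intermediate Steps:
$T{\left(P \right)} = -1$ ($T{\left(P \right)} = -3 + \left(-4 + 6\right) = -3 + 2 = -1$)
$d{\left(y \right)} = -277$ ($d{\left(y \right)} = -1 - 276 = -277$)
$- \frac{526152}{d{\left(420 \right)}} = - \frac{526152}{-277} = \left(-526152\right) \left(- \frac{1}{277}\right) = \frac{526152}{277}$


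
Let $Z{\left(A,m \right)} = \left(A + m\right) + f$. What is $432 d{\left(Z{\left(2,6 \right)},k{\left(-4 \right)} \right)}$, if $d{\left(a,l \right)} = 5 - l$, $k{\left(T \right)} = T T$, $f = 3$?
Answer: $-4752$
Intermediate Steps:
$Z{\left(A,m \right)} = 3 + A + m$ ($Z{\left(A,m \right)} = \left(A + m\right) + 3 = 3 + A + m$)
$k{\left(T \right)} = T^{2}$
$432 d{\left(Z{\left(2,6 \right)},k{\left(-4 \right)} \right)} = 432 \left(5 - \left(-4\right)^{2}\right) = 432 \left(5 - 16\right) = 432 \left(-11\right) = -4752$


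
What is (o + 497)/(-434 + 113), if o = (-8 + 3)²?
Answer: -174/107 ≈ -1.6262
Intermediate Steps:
o = 25 (o = (-5)² = 25)
(o + 497)/(-434 + 113) = (25 + 497)/(-434 + 113) = 522/(-321) = 522*(-1/321) = -174/107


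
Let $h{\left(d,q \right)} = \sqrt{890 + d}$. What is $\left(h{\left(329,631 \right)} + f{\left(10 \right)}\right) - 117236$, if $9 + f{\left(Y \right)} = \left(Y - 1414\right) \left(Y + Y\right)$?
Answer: $-145325 + \sqrt{1219} \approx -1.4529 \cdot 10^{5}$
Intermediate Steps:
$f{\left(Y \right)} = -9 + 2 Y \left(-1414 + Y\right)$ ($f{\left(Y \right)} = -9 + \left(Y - 1414\right) \left(Y + Y\right) = -9 + \left(-1414 + Y\right) 2 Y = -9 + 2 Y \left(-1414 + Y\right)$)
$\left(h{\left(329,631 \right)} + f{\left(10 \right)}\right) - 117236 = \left(\sqrt{890 + 329} - \left(28289 - 200\right)\right) - 117236 = \left(\sqrt{1219} - 28089\right) - 117236 = \left(-28089 + \sqrt{1219}\right) - 117236 = -145325 + \sqrt{1219}$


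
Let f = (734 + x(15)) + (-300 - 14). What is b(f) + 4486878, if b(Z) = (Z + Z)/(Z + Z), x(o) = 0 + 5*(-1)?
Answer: 4486879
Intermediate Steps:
x(o) = -5 (x(o) = 0 - 5 = -5)
f = 415 (f = (734 - 5) + (-300 - 14) = 729 - 314 = 415)
b(Z) = 1 (b(Z) = (2*Z)/((2*Z)) = (2*Z)*(1/(2*Z)) = 1)
b(f) + 4486878 = 1 + 4486878 = 4486879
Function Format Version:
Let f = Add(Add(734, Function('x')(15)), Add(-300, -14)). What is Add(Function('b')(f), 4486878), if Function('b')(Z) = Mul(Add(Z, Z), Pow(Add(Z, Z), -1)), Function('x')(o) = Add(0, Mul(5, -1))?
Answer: 4486879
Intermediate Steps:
Function('x')(o) = -5 (Function('x')(o) = Add(0, -5) = -5)
f = 415 (f = Add(Add(734, -5), Add(-300, -14)) = Add(729, -314) = 415)
Function('b')(Z) = 1 (Function('b')(Z) = Mul(Mul(2, Z), Pow(Mul(2, Z), -1)) = Mul(Mul(2, Z), Mul(Rational(1, 2), Pow(Z, -1))) = 1)
Add(Function('b')(f), 4486878) = Add(1, 4486878) = 4486879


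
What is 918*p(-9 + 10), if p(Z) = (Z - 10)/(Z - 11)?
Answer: 4131/5 ≈ 826.20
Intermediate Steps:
p(Z) = (-10 + Z)/(-11 + Z)
918*p(-9 + 10) = 918*((-10 + (-9 + 10))/(-11 + (-9 + 10))) = 918*((-10 + 1)/(-11 + 1)) = 918*(-9/(-10)) = 918*(-1/10*(-9)) = 918*(9/10) = 4131/5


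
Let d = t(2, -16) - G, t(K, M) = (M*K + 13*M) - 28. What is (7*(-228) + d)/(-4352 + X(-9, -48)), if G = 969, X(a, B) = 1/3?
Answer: 8499/13055 ≈ 0.65102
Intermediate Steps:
t(K, M) = -28 + 13*M + K*M (t(K, M) = (K*M + 13*M) - 28 = (13*M + K*M) - 28 = -28 + 13*M + K*M)
X(a, B) = 1/3
d = -1237 (d = (-28 + 13*(-16) + 2*(-16)) - 1*969 = (-28 - 208 - 32) - 969 = -268 - 969 = -1237)
(7*(-228) + d)/(-4352 + X(-9, -48)) = (7*(-228) - 1237)/(-4352 + 1/3) = (-1596 - 1237)/(-13055/3) = -2833*(-3/13055) = 8499/13055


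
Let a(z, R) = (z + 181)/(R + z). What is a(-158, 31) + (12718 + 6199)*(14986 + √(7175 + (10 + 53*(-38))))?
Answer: 36003250551/127 + 18917*√5171 ≈ 2.8485e+8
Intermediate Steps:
a(z, R) = (181 + z)/(R + z)
a(-158, 31) + (12718 + 6199)*(14986 + √(7175 + (10 + 53*(-38)))) = (181 - 158)/(31 - 158) + (12718 + 6199)*(14986 + √(7175 + (10 + 53*(-38)))) = 23/(-127) + 18917*(14986 + √(7175 + (10 - 2014))) = -1/127*23 + 18917*(14986 + √(7175 - 2004)) = -23/127 + 18917*(14986 + √5171) = -23/127 + (283490162 + 18917*√5171) = 36003250551/127 + 18917*√5171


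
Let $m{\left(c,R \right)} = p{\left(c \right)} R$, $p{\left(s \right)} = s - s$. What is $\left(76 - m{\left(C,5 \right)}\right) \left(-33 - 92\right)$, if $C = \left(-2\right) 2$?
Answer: $-9500$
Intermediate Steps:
$C = -4$
$p{\left(s \right)} = 0$
$m{\left(c,R \right)} = 0$ ($m{\left(c,R \right)} = 0 R = 0$)
$\left(76 - m{\left(C,5 \right)}\right) \left(-33 - 92\right) = \left(76 - 0\right) \left(-33 - 92\right) = \left(76 + 0\right) \left(-125\right) = 76 \left(-125\right) = -9500$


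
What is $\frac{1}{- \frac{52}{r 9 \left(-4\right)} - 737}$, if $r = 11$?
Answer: $- \frac{99}{72950} \approx -0.0013571$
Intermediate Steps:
$\frac{1}{- \frac{52}{r 9 \left(-4\right)} - 737} = \frac{1}{- \frac{52}{11 \cdot 9 \left(-4\right)} - 737} = \frac{1}{- \frac{52}{99 \left(-4\right)} - 737} = \frac{1}{- \frac{52}{-396} - 737} = \frac{1}{\left(-52\right) \left(- \frac{1}{396}\right) - 737} = \frac{1}{\frac{13}{99} - 737} = \frac{1}{- \frac{72950}{99}} = - \frac{99}{72950}$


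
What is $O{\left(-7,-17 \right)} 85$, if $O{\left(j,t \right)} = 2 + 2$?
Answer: $340$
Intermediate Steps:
$O{\left(j,t \right)} = 4$
$O{\left(-7,-17 \right)} 85 = 4 \cdot 85 = 340$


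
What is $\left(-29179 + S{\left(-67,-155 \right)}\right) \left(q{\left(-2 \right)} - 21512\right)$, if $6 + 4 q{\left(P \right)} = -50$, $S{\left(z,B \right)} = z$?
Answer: $629549396$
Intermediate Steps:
$q{\left(P \right)} = -14$ ($q{\left(P \right)} = - \frac{3}{2} + \frac{1}{4} \left(-50\right) = - \frac{3}{2} - \frac{25}{2} = -14$)
$\left(-29179 + S{\left(-67,-155 \right)}\right) \left(q{\left(-2 \right)} - 21512\right) = \left(-29179 - 67\right) \left(-14 - 21512\right) = \left(-29246\right) \left(-21526\right) = 629549396$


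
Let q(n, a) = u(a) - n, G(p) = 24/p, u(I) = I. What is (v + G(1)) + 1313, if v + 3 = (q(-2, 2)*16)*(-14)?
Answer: 438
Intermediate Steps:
q(n, a) = a - n
v = -899 (v = -3 + ((2 - 1*(-2))*16)*(-14) = -3 + ((2 + 2)*16)*(-14) = -3 + (4*16)*(-14) = -3 + 64*(-14) = -3 - 896 = -899)
(v + G(1)) + 1313 = (-899 + 24/1) + 1313 = (-899 + 24*1) + 1313 = (-899 + 24) + 1313 = -875 + 1313 = 438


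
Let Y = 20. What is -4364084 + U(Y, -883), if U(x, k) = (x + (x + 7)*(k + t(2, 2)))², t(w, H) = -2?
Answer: 565651541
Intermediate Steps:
U(x, k) = (x + (-2 + k)*(7 + x))² (U(x, k) = (x + (x + 7)*(k - 2))² = (x + (7 + x)*(-2 + k))² = (x + (-2 + k)*(7 + x))²)
-4364084 + U(Y, -883) = -4364084 + (-14 - 1*20 + 7*(-883) - 883*20)² = -4364084 + (-14 - 20 - 6181 - 17660)² = -4364084 + (-23875)² = -4364084 + 570015625 = 565651541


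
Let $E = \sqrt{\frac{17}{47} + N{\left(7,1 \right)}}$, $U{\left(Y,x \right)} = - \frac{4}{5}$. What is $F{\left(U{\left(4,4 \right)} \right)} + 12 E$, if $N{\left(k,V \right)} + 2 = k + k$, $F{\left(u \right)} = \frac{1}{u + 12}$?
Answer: $\frac{5}{56} + \frac{12 \sqrt{27307}}{47} \approx 42.28$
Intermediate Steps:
$U{\left(Y,x \right)} = - \frac{4}{5}$ ($U{\left(Y,x \right)} = \left(-4\right) \frac{1}{5} = - \frac{4}{5}$)
$F{\left(u \right)} = \frac{1}{12 + u}$
$N{\left(k,V \right)} = -2 + 2 k$ ($N{\left(k,V \right)} = -2 + \left(k + k\right) = -2 + 2 k$)
$E = \frac{\sqrt{27307}}{47}$ ($E = \sqrt{\frac{17}{47} + \left(-2 + 2 \cdot 7\right)} = \sqrt{17 \cdot \frac{1}{47} + \left(-2 + 14\right)} = \sqrt{\frac{17}{47} + 12} = \sqrt{\frac{581}{47}} = \frac{\sqrt{27307}}{47} \approx 3.5159$)
$F{\left(U{\left(4,4 \right)} \right)} + 12 E = \frac{1}{12 - \frac{4}{5}} + 12 \frac{\sqrt{27307}}{47} = \frac{1}{\frac{56}{5}} + \frac{12 \sqrt{27307}}{47} = \frac{5}{56} + \frac{12 \sqrt{27307}}{47}$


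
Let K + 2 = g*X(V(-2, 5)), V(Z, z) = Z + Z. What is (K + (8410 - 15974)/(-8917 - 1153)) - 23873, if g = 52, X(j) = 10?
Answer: -117588643/5035 ≈ -23354.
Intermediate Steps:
V(Z, z) = 2*Z
K = 518 (K = -2 + 52*10 = -2 + 520 = 518)
(K + (8410 - 15974)/(-8917 - 1153)) - 23873 = (518 + (8410 - 15974)/(-8917 - 1153)) - 23873 = (518 - 7564/(-10070)) - 23873 = (518 - 7564*(-1/10070)) - 23873 = (518 + 3782/5035) - 23873 = 2611912/5035 - 23873 = -117588643/5035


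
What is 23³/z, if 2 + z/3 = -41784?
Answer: -12167/125358 ≈ -0.097058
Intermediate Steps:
z = -125358 (z = -6 + 3*(-41784) = -6 - 125352 = -125358)
23³/z = 23³/(-125358) = 12167*(-1/125358) = -12167/125358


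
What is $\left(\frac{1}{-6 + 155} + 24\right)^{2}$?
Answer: $\frac{12794929}{22201} \approx 576.32$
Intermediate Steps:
$\left(\frac{1}{-6 + 155} + 24\right)^{2} = \left(\frac{1}{149} + 24\right)^{2} = \left(\frac{3577}{149}\right)^{2} = \frac{12794929}{22201}$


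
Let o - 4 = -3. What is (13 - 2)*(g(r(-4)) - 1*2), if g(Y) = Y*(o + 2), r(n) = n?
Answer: -154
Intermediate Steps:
o = 1 (o = 4 - 3 = 1)
g(Y) = 3*Y (g(Y) = Y*(1 + 2) = Y*3 = 3*Y)
(13 - 2)*(g(r(-4)) - 1*2) = (13 - 2)*(3*(-4) - 1*2) = 11*(-12 - 2) = 11*(-14) = -154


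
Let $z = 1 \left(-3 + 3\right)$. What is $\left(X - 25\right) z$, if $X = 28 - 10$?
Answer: $0$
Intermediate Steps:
$X = 18$ ($X = 28 - 10 = 18$)
$z = 0$ ($z = 1 \cdot 0 = 0$)
$\left(X - 25\right) z = \left(18 - 25\right) 0 = \left(-7\right) 0 = 0$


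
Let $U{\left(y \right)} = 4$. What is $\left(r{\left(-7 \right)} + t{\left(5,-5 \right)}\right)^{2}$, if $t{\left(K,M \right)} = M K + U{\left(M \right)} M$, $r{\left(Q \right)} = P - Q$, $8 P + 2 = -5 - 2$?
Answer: $\frac{97969}{64} \approx 1530.8$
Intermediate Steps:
$P = - \frac{9}{8}$ ($P = - \frac{1}{4} + \frac{-5 - 2}{8} = - \frac{1}{4} + \frac{1}{8} \left(-7\right) = - \frac{1}{4} - \frac{7}{8} = - \frac{9}{8} \approx -1.125$)
$r{\left(Q \right)} = - \frac{9}{8} - Q$
$t{\left(K,M \right)} = 4 M + K M$ ($t{\left(K,M \right)} = M K + 4 M = K M + 4 M = 4 M + K M$)
$\left(r{\left(-7 \right)} + t{\left(5,-5 \right)}\right)^{2} = \left(\left(- \frac{9}{8} - -7\right) - 5 \left(4 + 5\right)\right)^{2} = \left(\left(- \frac{9}{8} + 7\right) - 45\right)^{2} = \left(\frac{47}{8} - 45\right)^{2} = \left(- \frac{313}{8}\right)^{2} = \frac{97969}{64}$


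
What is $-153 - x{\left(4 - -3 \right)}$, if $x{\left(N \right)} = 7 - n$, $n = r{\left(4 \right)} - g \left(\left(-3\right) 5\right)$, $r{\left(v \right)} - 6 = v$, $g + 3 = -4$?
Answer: $-255$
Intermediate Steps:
$g = -7$ ($g = -3 - 4 = -7$)
$r{\left(v \right)} = 6 + v$
$n = -95$ ($n = \left(6 + 4\right) - - 7 \left(\left(-3\right) 5\right) = 10 - \left(-7\right) \left(-15\right) = 10 - 105 = -95$)
$x{\left(N \right)} = 102$ ($x{\left(N \right)} = 7 - -95 = 7 + 95 = 102$)
$-153 - x{\left(4 - -3 \right)} = -153 - 102 = -255$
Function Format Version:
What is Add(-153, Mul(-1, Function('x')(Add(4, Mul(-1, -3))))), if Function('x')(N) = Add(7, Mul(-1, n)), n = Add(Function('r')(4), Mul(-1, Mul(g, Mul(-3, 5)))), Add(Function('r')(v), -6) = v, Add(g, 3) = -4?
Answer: -255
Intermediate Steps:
g = -7 (g = Add(-3, -4) = -7)
Function('r')(v) = Add(6, v)
n = -95 (n = Add(Add(6, 4), Mul(-1, Mul(-7, Mul(-3, 5)))) = Add(10, Mul(-1, Mul(-7, -15))) = Add(10, Mul(-1, 105)) = Add(10, -105) = -95)
Function('x')(N) = 102 (Function('x')(N) = Add(7, Mul(-1, -95)) = Add(7, 95) = 102)
Add(-153, Mul(-1, Function('x')(Add(4, Mul(-1, -3))))) = Add(-153, Mul(-1, 102)) = Add(-153, -102) = -255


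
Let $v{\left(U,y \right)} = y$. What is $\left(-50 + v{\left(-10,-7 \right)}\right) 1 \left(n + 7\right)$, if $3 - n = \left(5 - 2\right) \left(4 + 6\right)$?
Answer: $1140$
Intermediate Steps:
$n = -27$ ($n = 3 - \left(5 - 2\right) \left(4 + 6\right) = 3 - 3 \cdot 10 = 3 - 30 = -27$)
$\left(-50 + v{\left(-10,-7 \right)}\right) 1 \left(n + 7\right) = \left(-50 - 7\right) 1 \left(-27 + 7\right) = - 57 \cdot 1 \left(-20\right) = \left(-57\right) \left(-20\right) = 1140$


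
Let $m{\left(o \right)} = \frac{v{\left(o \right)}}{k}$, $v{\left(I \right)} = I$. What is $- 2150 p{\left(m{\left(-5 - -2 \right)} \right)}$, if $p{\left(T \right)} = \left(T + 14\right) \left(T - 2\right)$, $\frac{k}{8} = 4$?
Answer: $\frac{32051125}{512} \approx 62600.0$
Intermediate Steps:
$k = 32$ ($k = 8 \cdot 4 = 32$)
$m{\left(o \right)} = \frac{o}{32}$
$p{\left(T \right)} = \left(-2 + T\right) \left(14 + T\right)$ ($p{\left(T \right)} = \left(14 + T\right) \left(-2 + T\right) = \left(-2 + T\right) \left(14 + T\right)$)
$- 2150 p{\left(m{\left(-5 - -2 \right)} \right)} = - 2150 \left(-28 + \left(\frac{-5 - -2}{32}\right)^{2} + 12 \frac{-5 - -2}{32}\right) = - 2150 \left(-28 + \left(\frac{-5 + 2}{32}\right)^{2} + 12 \frac{-5 + 2}{32}\right) = - 2150 \left(-28 + \left(\frac{1}{32} \left(-3\right)\right)^{2} + 12 \cdot \frac{1}{32} \left(-3\right)\right) = - 2150 \left(-28 + \left(- \frac{3}{32}\right)^{2} + 12 \left(- \frac{3}{32}\right)\right) = - 2150 \left(-28 + \frac{9}{1024} - \frac{9}{8}\right) = \left(-2150\right) \left(- \frac{29815}{1024}\right) = \frac{32051125}{512}$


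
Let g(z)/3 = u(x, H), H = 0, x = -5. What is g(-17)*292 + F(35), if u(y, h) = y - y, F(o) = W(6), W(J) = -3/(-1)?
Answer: 3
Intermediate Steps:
W(J) = 3 (W(J) = -3*(-1) = 3)
F(o) = 3
u(y, h) = 0
g(z) = 0 (g(z) = 3*0 = 0)
g(-17)*292 + F(35) = 0*292 + 3 = 0 + 3 = 3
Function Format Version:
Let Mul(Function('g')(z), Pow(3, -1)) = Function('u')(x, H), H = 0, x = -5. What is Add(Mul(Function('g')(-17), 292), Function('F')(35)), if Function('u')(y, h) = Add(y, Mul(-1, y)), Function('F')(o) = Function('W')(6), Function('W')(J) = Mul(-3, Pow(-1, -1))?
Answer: 3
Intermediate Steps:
Function('W')(J) = 3 (Function('W')(J) = Mul(-3, -1) = 3)
Function('F')(o) = 3
Function('u')(y, h) = 0
Function('g')(z) = 0 (Function('g')(z) = Mul(3, 0) = 0)
Add(Mul(Function('g')(-17), 292), Function('F')(35)) = Add(Mul(0, 292), 3) = Add(0, 3) = 3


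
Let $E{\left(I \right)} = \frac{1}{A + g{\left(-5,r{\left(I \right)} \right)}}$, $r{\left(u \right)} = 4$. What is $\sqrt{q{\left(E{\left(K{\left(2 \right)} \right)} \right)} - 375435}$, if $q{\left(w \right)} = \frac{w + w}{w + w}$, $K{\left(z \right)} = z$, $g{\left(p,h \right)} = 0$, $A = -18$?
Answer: $i \sqrt{375434} \approx 612.73 i$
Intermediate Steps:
$E{\left(I \right)} = - \frac{1}{18}$ ($E{\left(I \right)} = \frac{1}{-18 + 0} = \frac{1}{-18} = - \frac{1}{18}$)
$q{\left(w \right)} = 1$ ($q{\left(w \right)} = \frac{2 w}{2 w} = 2 w \frac{1}{2 w} = 1$)
$\sqrt{q{\left(E{\left(K{\left(2 \right)} \right)} \right)} - 375435} = \sqrt{1 - 375435} = \sqrt{-375434} = i \sqrt{375434}$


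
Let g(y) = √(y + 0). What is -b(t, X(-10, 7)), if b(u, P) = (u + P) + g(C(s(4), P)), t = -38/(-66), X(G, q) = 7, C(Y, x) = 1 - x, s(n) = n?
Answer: -250/33 - I*√6 ≈ -7.5758 - 2.4495*I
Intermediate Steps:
g(y) = √y
t = 19/33 (t = -38*(-1/66) = 19/33 ≈ 0.57576)
b(u, P) = P + u + √(1 - P) (b(u, P) = (u + P) + √(1 - P) = (P + u) + √(1 - P) = P + u + √(1 - P))
-b(t, X(-10, 7)) = -(7 + 19/33 + √(1 - 1*7)) = -(7 + 19/33 + √(1 - 7)) = -(7 + 19/33 + √(-6)) = -(7 + 19/33 + I*√6) = -(250/33 + I*√6) = -250/33 - I*√6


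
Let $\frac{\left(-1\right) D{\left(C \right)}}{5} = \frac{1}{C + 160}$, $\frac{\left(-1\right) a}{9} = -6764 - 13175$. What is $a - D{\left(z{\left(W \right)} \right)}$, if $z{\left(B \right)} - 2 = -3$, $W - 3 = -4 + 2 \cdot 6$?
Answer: $\frac{28532714}{159} \approx 1.7945 \cdot 10^{5}$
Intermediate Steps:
$W = 11$ ($W = 3 + \left(-4 + 2 \cdot 6\right) = 3 + \left(-4 + 12\right) = 3 + 8 = 11$)
$z{\left(B \right)} = -1$ ($z{\left(B \right)} = 2 - 3 = -1$)
$a = 179451$ ($a = - 9 \left(-6764 - 13175\right) = \left(-9\right) \left(-19939\right) = 179451$)
$D{\left(C \right)} = - \frac{5}{160 + C}$ ($D{\left(C \right)} = - \frac{5}{C + 160} = - \frac{5}{160 + C}$)
$a - D{\left(z{\left(W \right)} \right)} = 179451 - - \frac{5}{160 - 1} = 179451 - - \frac{5}{159} = 179451 + \frac{5}{159} = \frac{28532714}{159}$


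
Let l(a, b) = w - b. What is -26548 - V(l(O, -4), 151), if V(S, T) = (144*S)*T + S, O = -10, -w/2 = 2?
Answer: -26548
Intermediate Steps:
w = -4 (w = -2*2 = -4)
l(a, b) = -4 - b
V(S, T) = S + 144*S*T (V(S, T) = 144*S*T + S = S + 144*S*T)
-26548 - V(l(O, -4), 151) = -26548 - (-4 - 1*(-4))*(1 + 144*151) = -26548 - (-4 + 4)*(1 + 21744) = -26548 - 0*21745 = -26548 - 1*0 = -26548 + 0 = -26548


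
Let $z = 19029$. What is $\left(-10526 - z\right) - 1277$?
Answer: $-30832$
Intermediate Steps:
$\left(-10526 - z\right) - 1277 = \left(-10526 - 19029\right) - 1277 = -29555 - 1277 = -30832$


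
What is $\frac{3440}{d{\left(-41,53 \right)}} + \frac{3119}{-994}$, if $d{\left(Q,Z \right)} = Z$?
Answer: $\frac{3254053}{52682} \approx 61.768$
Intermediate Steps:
$\frac{3440}{d{\left(-41,53 \right)}} + \frac{3119}{-994} = \frac{3440}{53} + \frac{3119}{-994} = 3440 \cdot \frac{1}{53} + 3119 \left(- \frac{1}{994}\right) = \frac{3440}{53} - \frac{3119}{994} = \frac{3254053}{52682}$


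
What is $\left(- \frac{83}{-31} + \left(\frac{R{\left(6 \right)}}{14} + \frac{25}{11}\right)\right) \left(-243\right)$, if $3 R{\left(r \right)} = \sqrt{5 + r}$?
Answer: $- \frac{410184}{341} - \frac{81 \sqrt{11}}{14} \approx -1222.1$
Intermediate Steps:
$R{\left(r \right)} = \frac{\sqrt{5 + r}}{3}$
$\left(- \frac{83}{-31} + \left(\frac{R{\left(6 \right)}}{14} + \frac{25}{11}\right)\right) \left(-243\right) = \left(- \frac{83}{-31} + \left(\frac{\frac{1}{3} \sqrt{5 + 6}}{14} + \frac{25}{11}\right)\right) \left(-243\right) = \left(\left(-83\right) \left(- \frac{1}{31}\right) + \left(\frac{\sqrt{11}}{3} \cdot \frac{1}{14} + 25 \cdot \frac{1}{11}\right)\right) \left(-243\right) = \left(\frac{83}{31} + \left(\frac{\sqrt{11}}{42} + \frac{25}{11}\right)\right) \left(-243\right) = \left(\frac{83}{31} + \left(\frac{25}{11} + \frac{\sqrt{11}}{42}\right)\right) \left(-243\right) = \left(\frac{1688}{341} + \frac{\sqrt{11}}{42}\right) \left(-243\right) = - \frac{410184}{341} - \frac{81 \sqrt{11}}{14}$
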